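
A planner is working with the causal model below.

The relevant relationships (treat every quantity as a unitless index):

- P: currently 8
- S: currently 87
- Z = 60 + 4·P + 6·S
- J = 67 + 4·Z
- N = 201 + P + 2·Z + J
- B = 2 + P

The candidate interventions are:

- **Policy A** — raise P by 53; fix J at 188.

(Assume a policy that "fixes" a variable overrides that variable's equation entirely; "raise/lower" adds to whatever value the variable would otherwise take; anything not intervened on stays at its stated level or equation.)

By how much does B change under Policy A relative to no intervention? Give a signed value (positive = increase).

53

Baseline:
  P = 8
  B = 2 + 8 = 10
Policy A (P + 53, J := 188):
  P = 8 + 53 = 61
  B = 2 + 61 = 63
Change in B: 63 − 10 = 53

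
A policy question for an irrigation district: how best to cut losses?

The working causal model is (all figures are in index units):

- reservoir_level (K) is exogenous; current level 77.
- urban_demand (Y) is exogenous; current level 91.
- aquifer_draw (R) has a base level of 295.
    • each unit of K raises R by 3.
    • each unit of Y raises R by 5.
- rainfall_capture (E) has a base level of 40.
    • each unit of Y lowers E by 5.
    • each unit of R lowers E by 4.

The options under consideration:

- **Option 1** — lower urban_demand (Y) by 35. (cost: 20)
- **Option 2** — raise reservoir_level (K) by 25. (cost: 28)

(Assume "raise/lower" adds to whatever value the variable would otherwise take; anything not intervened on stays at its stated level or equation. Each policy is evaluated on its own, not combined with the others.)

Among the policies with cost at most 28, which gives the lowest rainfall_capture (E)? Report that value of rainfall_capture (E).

-4639

Option 1 (Y − 35):
  K = 77
  Y = 91 − 35 = 56
  R = 295 + 3·77 + 5·56 = 806
  E = 40 − 5·56 − 4·806 = -3464
Option 2 (K + 25):
  K = 77 + 25 = 102
  Y = 91
  R = 295 + 3·102 + 5·91 = 1056
  E = 40 − 5·91 − 4·1056 = -4639
Comparing — Option 1: E=-3464, Option 2: E=-4639. Lowest is -4639 (Option 2).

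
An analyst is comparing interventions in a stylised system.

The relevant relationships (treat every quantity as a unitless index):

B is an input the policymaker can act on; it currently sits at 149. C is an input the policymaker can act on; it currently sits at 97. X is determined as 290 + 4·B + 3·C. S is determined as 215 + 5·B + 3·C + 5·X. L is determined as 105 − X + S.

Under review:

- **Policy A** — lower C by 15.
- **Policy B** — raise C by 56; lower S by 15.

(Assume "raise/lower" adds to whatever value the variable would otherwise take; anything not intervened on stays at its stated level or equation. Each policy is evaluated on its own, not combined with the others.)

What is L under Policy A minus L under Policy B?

Policy A (C − 15):
  B = 149
  C = 97 − 15 = 82
  X = 290 + 4·149 + 3·82 = 1132
  S = 215 + 5·149 + 3·82 + 5·1132 = 6866
  L = 105 − 1132 + 6866 = 5839
Policy B (C + 56, S − 15):
  B = 149
  C = 97 + 56 = 153
  X = 290 + 4·149 + 3·153 = 1345
  S = 215 + 5·149 + 3·153 + 5·1345 (−15 from intervention) = 8129
  L = 105 − 1345 + 8129 = 6889
L: 5839 − 6889 = -1050

-1050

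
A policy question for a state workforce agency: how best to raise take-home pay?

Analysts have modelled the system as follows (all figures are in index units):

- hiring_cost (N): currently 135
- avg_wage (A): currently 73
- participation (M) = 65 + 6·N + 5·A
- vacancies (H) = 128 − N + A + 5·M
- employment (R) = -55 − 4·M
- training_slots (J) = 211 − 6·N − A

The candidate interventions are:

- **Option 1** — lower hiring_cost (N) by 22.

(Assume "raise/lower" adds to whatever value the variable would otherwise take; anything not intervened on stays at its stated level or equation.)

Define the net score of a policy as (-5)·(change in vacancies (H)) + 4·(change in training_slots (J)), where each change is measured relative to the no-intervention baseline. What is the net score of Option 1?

3718

Baseline:
  N = 135
  A = 73
  M = 65 + 6·135 + 5·73 = 1240
  H = 128 − 135 + 73 + 5·1240 = 6266
  J = 211 − 6·135 − 73 = -672
Option 1 (N − 22):
  N = 135 − 22 = 113
  A = 73
  M = 65 + 6·113 + 5·73 = 1108
  H = 128 − 113 + 73 + 5·1108 = 5628
  J = 211 − 6·113 − 73 = -540
ΔH = 5628 − 6266 = -638; ΔJ = -540 − (-672) = 132
Score = (-5)·(-638) + 4·132 = 3718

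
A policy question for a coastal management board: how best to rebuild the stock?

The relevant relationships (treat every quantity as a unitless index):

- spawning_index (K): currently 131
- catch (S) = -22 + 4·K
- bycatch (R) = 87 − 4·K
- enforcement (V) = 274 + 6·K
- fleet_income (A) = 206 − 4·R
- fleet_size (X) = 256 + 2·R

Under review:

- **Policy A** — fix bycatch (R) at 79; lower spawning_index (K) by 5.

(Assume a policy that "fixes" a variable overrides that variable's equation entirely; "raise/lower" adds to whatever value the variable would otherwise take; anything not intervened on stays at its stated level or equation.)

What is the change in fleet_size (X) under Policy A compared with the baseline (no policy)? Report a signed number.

1032

Baseline:
  K = 131
  R = 87 − 4·131 = -437
  X = 256 + 2·(-437) = -618
Policy A (R := 79, K − 5):
  K = 131 − 5 = 126
  R = 79
  X = 256 + 2·79 = 414
Change in X: 414 − (-618) = 1032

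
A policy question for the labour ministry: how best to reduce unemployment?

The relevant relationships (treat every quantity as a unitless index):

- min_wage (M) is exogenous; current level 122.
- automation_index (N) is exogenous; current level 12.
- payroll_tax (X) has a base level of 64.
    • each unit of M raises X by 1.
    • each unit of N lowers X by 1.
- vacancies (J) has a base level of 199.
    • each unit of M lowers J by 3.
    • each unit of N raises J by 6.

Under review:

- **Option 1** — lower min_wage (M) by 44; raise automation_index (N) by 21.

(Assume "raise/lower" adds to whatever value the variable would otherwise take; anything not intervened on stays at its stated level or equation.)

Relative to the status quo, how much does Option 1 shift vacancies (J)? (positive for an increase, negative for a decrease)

Baseline:
  M = 122
  N = 12
  J = 199 − 3·122 + 6·12 = -95
Option 1 (M − 44, N + 21):
  M = 122 − 44 = 78
  N = 12 + 21 = 33
  J = 199 − 3·78 + 6·33 = 163
Change in J: 163 − (-95) = 258

258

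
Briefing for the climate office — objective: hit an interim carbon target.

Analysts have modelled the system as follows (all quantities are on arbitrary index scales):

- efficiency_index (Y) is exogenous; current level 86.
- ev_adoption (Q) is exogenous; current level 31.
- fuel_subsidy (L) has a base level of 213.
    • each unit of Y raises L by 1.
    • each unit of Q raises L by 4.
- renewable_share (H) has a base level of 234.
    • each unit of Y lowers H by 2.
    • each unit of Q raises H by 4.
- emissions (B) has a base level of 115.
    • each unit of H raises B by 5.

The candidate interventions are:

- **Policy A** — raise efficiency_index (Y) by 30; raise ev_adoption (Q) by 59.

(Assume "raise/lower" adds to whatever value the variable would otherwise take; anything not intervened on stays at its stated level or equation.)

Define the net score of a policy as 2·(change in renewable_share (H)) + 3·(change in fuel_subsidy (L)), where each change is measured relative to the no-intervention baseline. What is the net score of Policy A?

1150

Baseline:
  Y = 86
  Q = 31
  L = 213 + 86 + 4·31 = 423
  H = 234 − 2·86 + 4·31 = 186
Policy A (Y + 30, Q + 59):
  Y = 86 + 30 = 116
  Q = 31 + 59 = 90
  L = 213 + 116 + 4·90 = 689
  H = 234 − 2·116 + 4·90 = 362
ΔH = 362 − 186 = 176; ΔL = 689 − 423 = 266
Score = 2·176 + 3·266 = 1150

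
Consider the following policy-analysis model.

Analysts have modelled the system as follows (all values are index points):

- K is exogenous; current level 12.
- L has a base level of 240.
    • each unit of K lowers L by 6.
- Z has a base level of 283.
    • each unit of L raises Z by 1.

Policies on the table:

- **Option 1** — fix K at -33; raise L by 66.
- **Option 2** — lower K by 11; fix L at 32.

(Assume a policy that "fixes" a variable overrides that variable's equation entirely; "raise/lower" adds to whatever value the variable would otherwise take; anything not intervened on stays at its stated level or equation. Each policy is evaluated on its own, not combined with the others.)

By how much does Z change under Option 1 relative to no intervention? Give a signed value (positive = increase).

Baseline:
  K = 12
  L = 240 − 6·12 = 168
  Z = 283 + 168 = 451
Option 1 (K := -33, L + 66):
  K = -33
  L = 240 − 6·(-33) (+66 from intervention) = 504
  Z = 283 + 504 = 787
Change in Z: 787 − 451 = 336

336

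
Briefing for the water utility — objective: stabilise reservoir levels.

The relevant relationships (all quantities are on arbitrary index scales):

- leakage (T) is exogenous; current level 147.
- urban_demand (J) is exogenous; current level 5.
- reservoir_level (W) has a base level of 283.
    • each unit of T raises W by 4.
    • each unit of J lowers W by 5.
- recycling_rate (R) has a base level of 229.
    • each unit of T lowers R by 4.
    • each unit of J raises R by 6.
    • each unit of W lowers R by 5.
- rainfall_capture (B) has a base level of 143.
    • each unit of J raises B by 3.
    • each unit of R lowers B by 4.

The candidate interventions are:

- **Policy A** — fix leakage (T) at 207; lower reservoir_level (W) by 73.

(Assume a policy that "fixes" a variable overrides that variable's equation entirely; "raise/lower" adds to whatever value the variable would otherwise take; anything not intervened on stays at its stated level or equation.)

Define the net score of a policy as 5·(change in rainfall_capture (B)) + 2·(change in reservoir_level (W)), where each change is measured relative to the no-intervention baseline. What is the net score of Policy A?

21834

Baseline:
  T = 147
  J = 5
  W = 283 + 4·147 − 5·5 = 846
  R = 229 − 4·147 + 6·5 − 5·846 = -4559
  B = 143 + 3·5 − 4·(-4559) = 18394
Policy A (T := 207, W − 73):
  T = 207
  J = 5
  W = 283 + 4·207 − 5·5 (−73 from intervention) = 1013
  R = 229 − 4·207 + 6·5 − 5·1013 = -5634
  B = 143 + 3·5 − 4·(-5634) = 22694
ΔB = 22694 − 18394 = 4300; ΔW = 1013 − 846 = 167
Score = 5·4300 + 2·167 = 21834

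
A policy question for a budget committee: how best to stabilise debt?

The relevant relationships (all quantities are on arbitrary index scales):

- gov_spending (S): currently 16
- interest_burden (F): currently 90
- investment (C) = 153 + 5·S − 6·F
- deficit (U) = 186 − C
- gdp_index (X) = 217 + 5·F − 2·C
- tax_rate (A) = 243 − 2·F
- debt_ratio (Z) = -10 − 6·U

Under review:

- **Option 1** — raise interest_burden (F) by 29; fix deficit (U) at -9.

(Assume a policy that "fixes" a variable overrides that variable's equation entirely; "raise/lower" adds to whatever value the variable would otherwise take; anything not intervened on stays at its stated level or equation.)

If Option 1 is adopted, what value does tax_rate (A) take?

Option 1 (F + 29, U := -9):
  F = 90 + 29 = 119
  A = 243 − 2·119 = 5

5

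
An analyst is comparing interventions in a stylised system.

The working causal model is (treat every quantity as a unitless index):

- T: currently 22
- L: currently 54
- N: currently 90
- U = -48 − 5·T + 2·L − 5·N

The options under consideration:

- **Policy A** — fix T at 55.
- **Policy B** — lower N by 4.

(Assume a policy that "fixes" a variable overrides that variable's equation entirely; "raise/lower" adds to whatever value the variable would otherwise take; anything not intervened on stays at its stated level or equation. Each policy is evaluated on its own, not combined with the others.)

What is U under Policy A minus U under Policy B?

Policy A (T := 55):
  T = 55
  L = 54
  N = 90
  U = -48 − 5·55 + 2·54 − 5·90 = -665
Policy B (N − 4):
  T = 22
  L = 54
  N = 90 − 4 = 86
  U = -48 − 5·22 + 2·54 − 5·86 = -480
U: -665 − (-480) = -185

-185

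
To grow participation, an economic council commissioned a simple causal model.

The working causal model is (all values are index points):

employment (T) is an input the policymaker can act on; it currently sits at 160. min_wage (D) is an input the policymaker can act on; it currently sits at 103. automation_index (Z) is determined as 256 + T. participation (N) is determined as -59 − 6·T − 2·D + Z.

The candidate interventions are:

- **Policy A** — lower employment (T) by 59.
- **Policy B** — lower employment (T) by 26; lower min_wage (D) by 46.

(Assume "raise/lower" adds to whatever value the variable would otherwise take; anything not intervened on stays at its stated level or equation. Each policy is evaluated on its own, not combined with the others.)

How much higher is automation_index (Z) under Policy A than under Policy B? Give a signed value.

-33

Policy A (T − 59):
  T = 160 − 59 = 101
  Z = 256 + 101 = 357
Policy B (T − 26, D − 46):
  T = 160 − 26 = 134
  Z = 256 + 134 = 390
Z: 357 − 390 = -33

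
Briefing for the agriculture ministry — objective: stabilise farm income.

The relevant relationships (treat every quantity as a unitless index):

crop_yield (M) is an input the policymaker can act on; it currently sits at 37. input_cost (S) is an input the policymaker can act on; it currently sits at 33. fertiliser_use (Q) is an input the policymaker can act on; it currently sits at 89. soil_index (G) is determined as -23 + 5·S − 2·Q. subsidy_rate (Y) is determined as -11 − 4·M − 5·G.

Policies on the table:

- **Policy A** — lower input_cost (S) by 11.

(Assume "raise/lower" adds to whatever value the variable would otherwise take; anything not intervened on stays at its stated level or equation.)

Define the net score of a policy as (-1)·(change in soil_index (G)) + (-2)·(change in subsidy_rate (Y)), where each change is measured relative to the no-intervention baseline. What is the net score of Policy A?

Baseline:
  M = 37
  S = 33
  Q = 89
  G = -23 + 5·33 − 2·89 = -36
  Y = -11 − 4·37 − 5·(-36) = 21
Policy A (S − 11):
  M = 37
  S = 33 − 11 = 22
  Q = 89
  G = -23 + 5·22 − 2·89 = -91
  Y = -11 − 4·37 − 5·(-91) = 296
ΔG = -91 − (-36) = -55; ΔY = 296 − 21 = 275
Score = (-1)·(-55) + (-2)·275 = -495

-495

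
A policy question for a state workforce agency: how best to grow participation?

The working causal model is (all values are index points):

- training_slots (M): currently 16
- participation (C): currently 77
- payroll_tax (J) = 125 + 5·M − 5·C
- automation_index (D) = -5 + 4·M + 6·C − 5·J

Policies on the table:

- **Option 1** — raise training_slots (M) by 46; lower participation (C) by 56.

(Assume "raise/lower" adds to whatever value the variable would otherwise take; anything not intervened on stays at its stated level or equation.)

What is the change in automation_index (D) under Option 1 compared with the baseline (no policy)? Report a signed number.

Baseline:
  M = 16
  C = 77
  J = 125 + 5·16 − 5·77 = -180
  D = -5 + 4·16 + 6·77 − 5·(-180) = 1421
Option 1 (M + 46, C − 56):
  M = 16 + 46 = 62
  C = 77 − 56 = 21
  J = 125 + 5·62 − 5·21 = 330
  D = -5 + 4·62 + 6·21 − 5·330 = -1281
Change in D: -1281 − 1421 = -2702

-2702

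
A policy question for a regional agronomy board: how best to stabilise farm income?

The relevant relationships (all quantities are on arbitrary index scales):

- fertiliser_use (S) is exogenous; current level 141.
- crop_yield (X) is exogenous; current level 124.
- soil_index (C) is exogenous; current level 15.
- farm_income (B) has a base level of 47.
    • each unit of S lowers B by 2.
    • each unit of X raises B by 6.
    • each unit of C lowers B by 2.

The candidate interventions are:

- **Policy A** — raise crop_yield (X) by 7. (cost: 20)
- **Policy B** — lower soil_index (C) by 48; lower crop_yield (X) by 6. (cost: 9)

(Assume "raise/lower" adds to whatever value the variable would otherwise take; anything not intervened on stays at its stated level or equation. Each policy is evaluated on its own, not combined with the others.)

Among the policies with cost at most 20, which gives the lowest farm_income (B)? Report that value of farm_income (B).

Policy A (X + 7):
  S = 141
  X = 124 + 7 = 131
  C = 15
  B = 47 − 2·141 + 6·131 − 2·15 = 521
Policy B (C − 48, X − 6):
  S = 141
  X = 124 − 6 = 118
  C = 15 − 48 = -33
  B = 47 − 2·141 + 6·118 − 2·(-33) = 539
Comparing — Policy A: B=521, Policy B: B=539. Lowest is 521 (Policy A).

521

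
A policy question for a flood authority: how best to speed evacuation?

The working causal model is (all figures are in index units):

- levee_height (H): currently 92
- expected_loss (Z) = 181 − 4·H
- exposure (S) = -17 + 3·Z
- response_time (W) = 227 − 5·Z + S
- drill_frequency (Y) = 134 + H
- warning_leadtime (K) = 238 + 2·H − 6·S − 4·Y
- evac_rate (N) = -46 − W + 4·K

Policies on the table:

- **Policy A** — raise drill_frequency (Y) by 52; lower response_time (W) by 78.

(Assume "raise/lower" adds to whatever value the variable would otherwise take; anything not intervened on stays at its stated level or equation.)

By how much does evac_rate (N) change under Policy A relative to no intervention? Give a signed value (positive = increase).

-754

Baseline:
  H = 92
  Z = 181 − 4·92 = -187
  S = -17 + 3·(-187) = -578
  W = 227 − 5·(-187) + (-578) = 584
  Y = 134 + 92 = 226
  K = 238 + 2·92 − 6·(-578) − 4·226 = 2986
  N = -46 − 584 + 4·2986 = 11314
Policy A (Y + 52, W − 78):
  H = 92
  Z = 181 − 4·92 = -187
  S = -17 + 3·(-187) = -578
  W = 227 − 5·(-187) + (-578) (−78 from intervention) = 506
  Y = 134 + 92 (+52 from intervention) = 278
  K = 238 + 2·92 − 6·(-578) − 4·278 = 2778
  N = -46 − 506 + 4·2778 = 10560
Change in N: 10560 − 11314 = -754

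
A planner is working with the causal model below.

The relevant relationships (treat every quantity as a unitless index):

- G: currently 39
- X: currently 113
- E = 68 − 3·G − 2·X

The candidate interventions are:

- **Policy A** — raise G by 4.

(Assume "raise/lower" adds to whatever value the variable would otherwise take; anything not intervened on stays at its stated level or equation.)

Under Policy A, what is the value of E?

Policy A (G + 4):
  G = 39 + 4 = 43
  X = 113
  E = 68 − 3·43 − 2·113 = -287

-287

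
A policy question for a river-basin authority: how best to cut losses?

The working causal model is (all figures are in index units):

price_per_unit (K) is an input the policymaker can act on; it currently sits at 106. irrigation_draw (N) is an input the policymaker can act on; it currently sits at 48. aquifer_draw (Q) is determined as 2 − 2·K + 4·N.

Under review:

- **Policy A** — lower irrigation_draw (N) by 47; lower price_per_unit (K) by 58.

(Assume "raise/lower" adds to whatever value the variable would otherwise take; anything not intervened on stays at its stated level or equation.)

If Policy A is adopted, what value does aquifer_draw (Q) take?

Policy A (N − 47, K − 58):
  K = 106 − 58 = 48
  N = 48 − 47 = 1
  Q = 2 − 2·48 + 4·1 = -90

-90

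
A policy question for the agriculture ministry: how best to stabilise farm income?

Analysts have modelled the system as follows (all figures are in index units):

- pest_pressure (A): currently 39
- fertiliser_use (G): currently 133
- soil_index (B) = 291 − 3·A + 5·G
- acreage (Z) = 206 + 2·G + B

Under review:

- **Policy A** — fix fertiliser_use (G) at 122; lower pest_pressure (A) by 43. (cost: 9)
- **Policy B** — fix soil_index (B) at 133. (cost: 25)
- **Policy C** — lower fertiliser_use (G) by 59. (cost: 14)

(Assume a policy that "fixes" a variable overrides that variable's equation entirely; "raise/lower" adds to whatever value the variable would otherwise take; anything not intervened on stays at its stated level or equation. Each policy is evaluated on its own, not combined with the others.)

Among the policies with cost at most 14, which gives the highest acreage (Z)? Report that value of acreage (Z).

Policy A (G := 122, A − 43):
  A = 39 − 43 = -4
  G = 122
  B = 291 − 3·(-4) + 5·122 = 913
  Z = 206 + 2·122 + 913 = 1363
Policy C (G − 59):
  A = 39
  G = 133 − 59 = 74
  B = 291 − 3·39 + 5·74 = 544
  Z = 206 + 2·74 + 544 = 898
Comparing — Policy A: Z=1363, Policy C: Z=898. Highest is 1363 (Policy A).

1363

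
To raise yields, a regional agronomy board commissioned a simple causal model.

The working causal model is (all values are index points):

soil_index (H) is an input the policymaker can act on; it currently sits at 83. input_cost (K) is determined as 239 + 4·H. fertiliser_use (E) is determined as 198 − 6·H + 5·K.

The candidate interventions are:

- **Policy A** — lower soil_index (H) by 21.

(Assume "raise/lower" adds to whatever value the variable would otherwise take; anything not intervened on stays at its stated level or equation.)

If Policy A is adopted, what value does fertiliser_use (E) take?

2261

Policy A (H − 21):
  H = 83 − 21 = 62
  K = 239 + 4·62 = 487
  E = 198 − 6·62 + 5·487 = 2261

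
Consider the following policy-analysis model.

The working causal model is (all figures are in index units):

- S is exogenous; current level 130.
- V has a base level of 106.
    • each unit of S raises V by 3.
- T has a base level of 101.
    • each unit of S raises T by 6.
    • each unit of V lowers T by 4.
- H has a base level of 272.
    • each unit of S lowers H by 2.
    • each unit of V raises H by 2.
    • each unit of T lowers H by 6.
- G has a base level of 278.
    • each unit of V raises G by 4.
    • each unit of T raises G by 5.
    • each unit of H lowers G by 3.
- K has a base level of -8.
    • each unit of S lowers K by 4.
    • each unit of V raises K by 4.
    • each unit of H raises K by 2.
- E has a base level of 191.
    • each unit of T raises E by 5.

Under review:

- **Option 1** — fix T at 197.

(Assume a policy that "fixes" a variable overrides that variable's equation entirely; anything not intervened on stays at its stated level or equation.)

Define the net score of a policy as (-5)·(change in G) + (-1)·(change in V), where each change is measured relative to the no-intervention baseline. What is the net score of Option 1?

-149500

Baseline:
  S = 130
  V = 106 + 3·130 = 496
  T = 101 + 6·130 − 4·496 = -1103
  H = 272 − 2·130 + 2·496 − 6·(-1103) = 7622
  G = 278 + 4·496 + 5·(-1103) − 3·7622 = -26119
Option 1 (T := 197):
  S = 130
  V = 106 + 3·130 = 496
  T = 197
  H = 272 − 2·130 + 2·496 − 6·197 = -178
  G = 278 + 4·496 + 5·197 − 3·(-178) = 3781
ΔG = 3781 − (-26119) = 29900; ΔV = 496 − 496 = 0
Score = (-5)·29900 + (-1)·0 = -149500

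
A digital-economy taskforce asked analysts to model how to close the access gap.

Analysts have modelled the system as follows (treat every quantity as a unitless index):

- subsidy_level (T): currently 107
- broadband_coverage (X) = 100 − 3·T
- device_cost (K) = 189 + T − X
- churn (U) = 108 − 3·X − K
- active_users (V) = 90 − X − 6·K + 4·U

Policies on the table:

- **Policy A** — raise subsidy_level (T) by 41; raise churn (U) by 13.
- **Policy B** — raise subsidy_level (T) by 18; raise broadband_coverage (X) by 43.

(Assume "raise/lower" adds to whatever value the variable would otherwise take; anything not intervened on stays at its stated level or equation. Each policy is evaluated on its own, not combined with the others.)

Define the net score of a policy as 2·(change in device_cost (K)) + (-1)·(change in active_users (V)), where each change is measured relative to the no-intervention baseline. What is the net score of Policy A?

317

Baseline:
  T = 107
  X = 100 − 3·107 = -221
  K = 189 + 107 − (-221) = 517
  U = 108 − 3·(-221) − 517 = 254
  V = 90 − (-221) − 6·517 + 4·254 = -1775
Policy A (T + 41, U + 13):
  T = 107 + 41 = 148
  X = 100 − 3·148 = -344
  K = 189 + 148 − (-344) = 681
  U = 108 − 3·(-344) − 681 (+13 from intervention) = 472
  V = 90 − (-344) − 6·681 + 4·472 = -1764
ΔK = 681 − 517 = 164; ΔV = -1764 − (-1775) = 11
Score = 2·164 + (-1)·11 = 317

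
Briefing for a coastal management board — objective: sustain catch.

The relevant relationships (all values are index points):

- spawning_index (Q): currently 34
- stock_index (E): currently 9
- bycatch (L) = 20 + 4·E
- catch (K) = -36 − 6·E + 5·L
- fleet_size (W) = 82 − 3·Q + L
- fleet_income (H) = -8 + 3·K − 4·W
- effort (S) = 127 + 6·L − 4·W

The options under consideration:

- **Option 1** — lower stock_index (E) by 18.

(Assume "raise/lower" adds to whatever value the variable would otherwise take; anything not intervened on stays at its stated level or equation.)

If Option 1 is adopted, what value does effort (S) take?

175

Option 1 (E − 18):
  Q = 34
  E = 9 − 18 = -9
  L = 20 + 4·(-9) = -16
  W = 82 − 3·34 + (-16) = -36
  S = 127 + 6·(-16) − 4·(-36) = 175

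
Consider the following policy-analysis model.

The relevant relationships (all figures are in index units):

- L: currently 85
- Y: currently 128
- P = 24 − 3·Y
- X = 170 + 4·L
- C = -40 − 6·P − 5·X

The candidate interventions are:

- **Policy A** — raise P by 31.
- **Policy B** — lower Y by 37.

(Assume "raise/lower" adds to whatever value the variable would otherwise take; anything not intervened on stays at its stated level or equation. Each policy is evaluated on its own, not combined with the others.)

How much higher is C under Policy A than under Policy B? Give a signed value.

480

Policy A (P + 31):
  L = 85
  Y = 128
  P = 24 − 3·128 (+31 from intervention) = -329
  X = 170 + 4·85 = 510
  C = -40 − 6·(-329) − 5·510 = -616
Policy B (Y − 37):
  L = 85
  Y = 128 − 37 = 91
  P = 24 − 3·91 = -249
  X = 170 + 4·85 = 510
  C = -40 − 6·(-249) − 5·510 = -1096
C: -616 − (-1096) = 480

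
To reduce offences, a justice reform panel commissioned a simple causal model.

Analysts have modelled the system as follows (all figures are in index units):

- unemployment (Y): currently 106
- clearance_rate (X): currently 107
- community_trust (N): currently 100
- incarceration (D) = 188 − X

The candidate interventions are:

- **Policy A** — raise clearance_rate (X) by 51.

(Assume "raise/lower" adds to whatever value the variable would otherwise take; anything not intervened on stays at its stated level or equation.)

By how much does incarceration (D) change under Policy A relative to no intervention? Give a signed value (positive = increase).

Baseline:
  X = 107
  D = 188 − 107 = 81
Policy A (X + 51):
  X = 107 + 51 = 158
  D = 188 − 158 = 30
Change in D: 30 − 81 = -51

-51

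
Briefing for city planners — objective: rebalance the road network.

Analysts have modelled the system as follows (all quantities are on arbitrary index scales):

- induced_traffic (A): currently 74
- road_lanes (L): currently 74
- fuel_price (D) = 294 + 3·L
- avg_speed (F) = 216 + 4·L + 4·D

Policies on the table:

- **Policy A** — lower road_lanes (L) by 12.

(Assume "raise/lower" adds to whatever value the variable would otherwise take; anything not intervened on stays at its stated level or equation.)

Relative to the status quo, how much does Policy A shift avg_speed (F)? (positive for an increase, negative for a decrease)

-192

Baseline:
  L = 74
  D = 294 + 3·74 = 516
  F = 216 + 4·74 + 4·516 = 2576
Policy A (L − 12):
  L = 74 − 12 = 62
  D = 294 + 3·62 = 480
  F = 216 + 4·62 + 4·480 = 2384
Change in F: 2384 − 2576 = -192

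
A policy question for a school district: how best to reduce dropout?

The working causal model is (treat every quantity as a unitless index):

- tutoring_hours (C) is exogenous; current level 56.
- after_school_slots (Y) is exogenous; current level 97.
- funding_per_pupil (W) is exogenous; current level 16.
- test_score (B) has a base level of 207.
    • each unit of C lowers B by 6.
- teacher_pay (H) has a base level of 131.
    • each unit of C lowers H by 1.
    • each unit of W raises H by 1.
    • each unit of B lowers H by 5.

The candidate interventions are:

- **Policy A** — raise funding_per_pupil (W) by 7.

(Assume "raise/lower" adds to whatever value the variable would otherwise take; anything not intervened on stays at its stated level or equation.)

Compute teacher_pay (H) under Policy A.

743

Policy A (W + 7):
  C = 56
  W = 16 + 7 = 23
  B = 207 − 6·56 = -129
  H = 131 − 56 + 23 − 5·(-129) = 743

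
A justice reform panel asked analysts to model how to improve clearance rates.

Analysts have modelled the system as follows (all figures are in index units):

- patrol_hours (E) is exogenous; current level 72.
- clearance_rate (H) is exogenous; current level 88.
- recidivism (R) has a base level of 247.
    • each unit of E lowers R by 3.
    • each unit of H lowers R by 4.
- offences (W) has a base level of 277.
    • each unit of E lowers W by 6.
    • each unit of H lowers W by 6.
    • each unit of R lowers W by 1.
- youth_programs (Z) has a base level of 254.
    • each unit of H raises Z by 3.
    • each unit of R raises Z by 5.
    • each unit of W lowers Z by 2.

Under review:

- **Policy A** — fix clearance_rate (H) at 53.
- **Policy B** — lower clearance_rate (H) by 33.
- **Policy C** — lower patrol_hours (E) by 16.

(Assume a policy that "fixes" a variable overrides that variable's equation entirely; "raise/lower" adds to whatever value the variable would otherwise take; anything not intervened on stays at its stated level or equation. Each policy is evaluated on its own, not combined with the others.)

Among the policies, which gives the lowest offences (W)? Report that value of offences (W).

-314

Policy A (H := 53):
  E = 72
  H = 53
  R = 247 − 3·72 − 4·53 = -181
  W = 277 − 6·72 − 6·53 − (-181) = -292
Policy B (H − 33):
  E = 72
  H = 88 − 33 = 55
  R = 247 − 3·72 − 4·55 = -189
  W = 277 − 6·72 − 6·55 − (-189) = -296
Policy C (E − 16):
  E = 72 − 16 = 56
  H = 88
  R = 247 − 3·56 − 4·88 = -273
  W = 277 − 6·56 − 6·88 − (-273) = -314
Comparing — Policy A: W=-292, Policy B: W=-296, Policy C: W=-314. Lowest is -314 (Policy C).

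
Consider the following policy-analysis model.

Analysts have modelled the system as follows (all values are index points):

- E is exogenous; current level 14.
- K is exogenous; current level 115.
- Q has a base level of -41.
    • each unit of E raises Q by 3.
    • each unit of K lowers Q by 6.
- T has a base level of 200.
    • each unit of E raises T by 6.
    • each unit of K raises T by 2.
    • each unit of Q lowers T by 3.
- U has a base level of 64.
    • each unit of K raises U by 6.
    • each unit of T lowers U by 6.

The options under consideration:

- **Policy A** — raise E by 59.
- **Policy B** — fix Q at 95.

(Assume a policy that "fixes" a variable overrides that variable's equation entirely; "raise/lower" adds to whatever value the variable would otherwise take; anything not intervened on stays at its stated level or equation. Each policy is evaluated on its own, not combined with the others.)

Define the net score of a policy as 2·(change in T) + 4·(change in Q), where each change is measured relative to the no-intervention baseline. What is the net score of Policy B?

Baseline:
  E = 14
  K = 115
  Q = -41 + 3·14 − 6·115 = -689
  T = 200 + 6·14 + 2·115 − 3·(-689) = 2581
Policy B (Q := 95):
  E = 14
  K = 115
  Q = 95
  T = 200 + 6·14 + 2·115 − 3·95 = 229
ΔT = 229 − 2581 = -2352; ΔQ = 95 − (-689) = 784
Score = 2·(-2352) + 4·784 = -1568

-1568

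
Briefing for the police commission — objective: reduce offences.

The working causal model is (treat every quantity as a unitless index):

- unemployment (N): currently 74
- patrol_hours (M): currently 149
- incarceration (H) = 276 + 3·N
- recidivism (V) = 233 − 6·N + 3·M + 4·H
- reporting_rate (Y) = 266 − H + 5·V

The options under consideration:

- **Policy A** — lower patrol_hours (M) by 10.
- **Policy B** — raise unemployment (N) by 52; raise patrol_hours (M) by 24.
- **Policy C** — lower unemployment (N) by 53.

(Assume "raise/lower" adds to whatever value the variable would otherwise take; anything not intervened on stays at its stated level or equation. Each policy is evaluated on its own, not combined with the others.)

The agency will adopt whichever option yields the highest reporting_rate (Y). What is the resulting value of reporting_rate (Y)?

12672

Policy A (M − 10):
  N = 74
  M = 149 − 10 = 139
  H = 276 + 3·74 = 498
  V = 233 − 6·74 + 3·139 + 4·498 = 2198
  Y = 266 − 498 + 5·2198 = 10758
Policy B (N + 52, M + 24):
  N = 74 + 52 = 126
  M = 149 + 24 = 173
  H = 276 + 3·126 = 654
  V = 233 − 6·126 + 3·173 + 4·654 = 2612
  Y = 266 − 654 + 5·2612 = 12672
Policy C (N − 53):
  N = 74 − 53 = 21
  M = 149
  H = 276 + 3·21 = 339
  V = 233 − 6·21 + 3·149 + 4·339 = 1910
  Y = 266 − 339 + 5·1910 = 9477
Comparing — Policy A: Y=10758, Policy B: Y=12672, Policy C: Y=9477. Highest is 12672 (Policy B).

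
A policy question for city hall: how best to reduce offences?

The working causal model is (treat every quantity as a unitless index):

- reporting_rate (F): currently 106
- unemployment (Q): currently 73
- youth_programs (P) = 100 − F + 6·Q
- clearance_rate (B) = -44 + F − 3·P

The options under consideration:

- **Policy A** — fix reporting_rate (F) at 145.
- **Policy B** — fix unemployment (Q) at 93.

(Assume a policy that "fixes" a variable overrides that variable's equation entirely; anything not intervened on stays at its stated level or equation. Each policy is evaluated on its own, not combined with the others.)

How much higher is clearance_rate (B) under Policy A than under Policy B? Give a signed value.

516

Policy A (F := 145):
  F = 145
  Q = 73
  P = 100 − 145 + 6·73 = 393
  B = -44 + 145 − 3·393 = -1078
Policy B (Q := 93):
  F = 106
  Q = 93
  P = 100 − 106 + 6·93 = 552
  B = -44 + 106 − 3·552 = -1594
B: -1078 − (-1594) = 516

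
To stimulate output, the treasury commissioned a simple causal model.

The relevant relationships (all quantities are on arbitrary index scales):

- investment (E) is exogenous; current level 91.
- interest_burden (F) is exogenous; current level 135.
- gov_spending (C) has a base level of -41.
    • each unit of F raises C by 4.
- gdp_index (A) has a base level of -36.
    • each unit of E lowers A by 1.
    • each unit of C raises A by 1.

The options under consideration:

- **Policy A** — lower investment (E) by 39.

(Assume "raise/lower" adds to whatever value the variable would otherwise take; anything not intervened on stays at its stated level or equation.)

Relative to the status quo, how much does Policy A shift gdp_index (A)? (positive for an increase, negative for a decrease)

Baseline:
  E = 91
  F = 135
  C = -41 + 4·135 = 499
  A = -36 − 91 + 499 = 372
Policy A (E − 39):
  E = 91 − 39 = 52
  F = 135
  C = -41 + 4·135 = 499
  A = -36 − 52 + 499 = 411
Change in A: 411 − 372 = 39

39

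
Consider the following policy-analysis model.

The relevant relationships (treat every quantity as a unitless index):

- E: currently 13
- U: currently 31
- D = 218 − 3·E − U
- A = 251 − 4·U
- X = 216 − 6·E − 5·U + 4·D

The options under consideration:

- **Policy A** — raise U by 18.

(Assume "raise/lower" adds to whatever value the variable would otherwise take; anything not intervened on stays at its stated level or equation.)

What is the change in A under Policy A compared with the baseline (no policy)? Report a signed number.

-72

Baseline:
  U = 31
  A = 251 − 4·31 = 127
Policy A (U + 18):
  U = 31 + 18 = 49
  A = 251 − 4·49 = 55
Change in A: 55 − 127 = -72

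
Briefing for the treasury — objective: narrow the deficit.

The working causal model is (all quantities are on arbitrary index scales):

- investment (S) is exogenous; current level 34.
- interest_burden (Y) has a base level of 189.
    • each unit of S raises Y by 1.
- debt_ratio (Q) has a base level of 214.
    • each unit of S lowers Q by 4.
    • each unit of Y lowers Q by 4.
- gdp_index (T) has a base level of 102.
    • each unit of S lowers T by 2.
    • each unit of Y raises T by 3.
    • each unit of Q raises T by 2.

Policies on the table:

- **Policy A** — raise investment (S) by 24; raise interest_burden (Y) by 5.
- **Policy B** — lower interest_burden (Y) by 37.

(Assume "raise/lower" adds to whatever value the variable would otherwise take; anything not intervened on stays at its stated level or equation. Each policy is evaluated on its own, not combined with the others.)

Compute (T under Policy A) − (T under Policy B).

-570

Policy A (S + 24, Y + 5):
  S = 34 + 24 = 58
  Y = 189 + 58 (+5 from intervention) = 252
  Q = 214 − 4·58 − 4·252 = -1026
  T = 102 − 2·58 + 3·252 + 2·(-1026) = -1310
Policy B (Y − 37):
  S = 34
  Y = 189 + 34 (−37 from intervention) = 186
  Q = 214 − 4·34 − 4·186 = -666
  T = 102 − 2·34 + 3·186 + 2·(-666) = -740
T: -1310 − (-740) = -570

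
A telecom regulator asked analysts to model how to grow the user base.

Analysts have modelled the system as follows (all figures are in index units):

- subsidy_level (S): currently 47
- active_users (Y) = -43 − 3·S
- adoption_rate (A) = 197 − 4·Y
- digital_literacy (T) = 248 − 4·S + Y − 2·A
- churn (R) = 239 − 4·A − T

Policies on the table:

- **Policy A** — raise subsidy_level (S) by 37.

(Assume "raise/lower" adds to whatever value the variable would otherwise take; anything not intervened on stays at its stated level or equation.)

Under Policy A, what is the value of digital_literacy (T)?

-3137

Policy A (S + 37):
  S = 47 + 37 = 84
  Y = -43 − 3·84 = -295
  A = 197 − 4·(-295) = 1377
  T = 248 − 4·84 + (-295) − 2·1377 = -3137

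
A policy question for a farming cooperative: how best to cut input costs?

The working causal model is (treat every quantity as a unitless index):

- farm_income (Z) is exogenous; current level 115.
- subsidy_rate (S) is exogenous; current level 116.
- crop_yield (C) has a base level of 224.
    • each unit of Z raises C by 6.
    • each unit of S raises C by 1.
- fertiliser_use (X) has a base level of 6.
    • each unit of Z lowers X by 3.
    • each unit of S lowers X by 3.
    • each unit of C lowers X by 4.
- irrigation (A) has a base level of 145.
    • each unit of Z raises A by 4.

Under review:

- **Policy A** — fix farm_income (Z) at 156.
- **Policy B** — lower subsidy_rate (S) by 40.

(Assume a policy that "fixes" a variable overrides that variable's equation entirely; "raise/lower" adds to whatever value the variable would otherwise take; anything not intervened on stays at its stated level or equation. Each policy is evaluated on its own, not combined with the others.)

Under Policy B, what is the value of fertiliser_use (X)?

-4527

Policy B (S − 40):
  Z = 115
  S = 116 − 40 = 76
  C = 224 + 6·115 + 76 = 990
  X = 6 − 3·115 − 3·76 − 4·990 = -4527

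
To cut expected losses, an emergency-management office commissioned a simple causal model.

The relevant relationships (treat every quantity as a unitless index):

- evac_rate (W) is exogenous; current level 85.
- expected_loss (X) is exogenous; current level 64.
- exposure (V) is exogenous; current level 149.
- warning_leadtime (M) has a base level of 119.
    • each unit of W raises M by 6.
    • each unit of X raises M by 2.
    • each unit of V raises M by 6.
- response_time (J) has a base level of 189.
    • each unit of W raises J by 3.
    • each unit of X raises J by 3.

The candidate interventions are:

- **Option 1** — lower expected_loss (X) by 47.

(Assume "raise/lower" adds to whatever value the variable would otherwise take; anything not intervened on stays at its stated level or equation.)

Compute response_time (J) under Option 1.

495

Option 1 (X − 47):
  W = 85
  X = 64 − 47 = 17
  J = 189 + 3·85 + 3·17 = 495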